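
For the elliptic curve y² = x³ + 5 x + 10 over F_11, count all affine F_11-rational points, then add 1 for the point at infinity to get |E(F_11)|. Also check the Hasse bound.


Affine points = {(1, 4), (1, 7), (6, 5), (6, 6), (7, 5), (7, 6), (8, 1), (8, 10), (9, 5), (9, 6), (10, 2), (10, 9)}; affine count = 12; |E(F_11)| = 13.

Discriminant check: Δ ∝ 4a³ + 27b² = 4·5³ + 27·10² = 4·125 + 27·100 ≡ 10 (mod 11). Nonzero ⇒ E is nonsingular.
For each x ∈ F_11, compute rhs = x³ + 5·x + 10 mod 11, then count y ∈ F_11 with y² ≡ rhs.
  x = 0: rhs = 10, matching y values: none (0 points).
  x = 1: rhs = 5, matching y values: 4, 7 (2 points).
  x = 2: rhs = 6, matching y values: none (0 points).
  x = 3: rhs = 8, matching y values: none (0 points).
  x = 4: rhs = 6, matching y values: none (0 points).
  x = 5: rhs = 6, matching y values: none (0 points).
  x = 6: rhs = 3, matching y values: 5, 6 (2 points).
  x = 7: rhs = 3, matching y values: 5, 6 (2 points).
  x = 8: rhs = 1, matching y values: 1, 10 (2 points).
  x = 9: rhs = 3, matching y values: 5, 6 (2 points).
  x = 10: rhs = 4, matching y values: 2, 9 (2 points).
Total affine count: 12.
Full point count |E(F_11)| = 12 + 1 = 13.
Hasse bound: |13 − (11+1)| = |1| = 1 ≤ 2√11 ≈ 6.6332 ✓.


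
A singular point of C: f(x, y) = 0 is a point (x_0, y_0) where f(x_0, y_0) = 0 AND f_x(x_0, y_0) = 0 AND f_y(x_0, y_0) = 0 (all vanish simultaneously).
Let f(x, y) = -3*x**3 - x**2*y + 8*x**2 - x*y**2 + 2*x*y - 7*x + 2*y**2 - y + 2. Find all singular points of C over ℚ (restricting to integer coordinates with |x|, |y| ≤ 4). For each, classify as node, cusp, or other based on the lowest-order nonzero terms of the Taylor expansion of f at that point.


Singular points: {(1, 0)}; classification: node.

Compute partial derivatives:
  f_x = -9*x**2 - 2*x*y + 16*x - y**2 + 2*y - 7.
  f_y = -x**2 - 2*x*y + 2*x + 4*y - 1.
Scan x_0 ∈ {−4, ..., 4}. For each x_0, f_y(x_0, y) is a polynomial in y; find its integer roots y ∈ {−4, ..., 4}, then test f_x and f at those candidates.
  x = -4: f_y(-4, y) = 12*y - 25; no integer root y with |y| ≤ 4.
  x = -3: f_y(-3, y) = 10*y - 16; no integer root y with |y| ≤ 4.
  x = -2: f_y(-2, y) = 8*y - 9; no integer root y with |y| ≤ 4.
  x = -1: f_y(-1, y) = 6*y - 4; no integer root y with |y| ≤ 4.
  x = 0: f_y(0, y) = 4*y - 1; no integer root y with |y| ≤ 4.
  x = 1: f_y(1, y) = 2*y; vanishes at y ∈ {0}. (1, 0): f_x = 0, f = 0 — SINGULAR.
  x = 2: f_y(2, y) = -1; no integer root y with |y| ≤ 4.
  x = 3: f_y(3, y) = -2*y - 4; vanishes at y ∈ {-2}. (3, -2): f_x = -36 ≠ 0.
  x = 4: f_y(4, y) = -4*y - 9; no integer root y with |y| ≤ 4.
Only singular point on the grid: (1, 0).
Classify: substitute x = 1 + u, y = 0 + v and expand: f = -3*u**3 - u**2*v - u**2 - u*v**2 + v**2.
No constant or linear terms (consistent with a singular point). Quadratic part: -u**2 + v**2. Cubic part: -3*u**3 - u**2*v - u*v**2.
The quadratic part v**2 - u**2 = (v − u)(v + u) splits into two distinct linear factors, so there are two distinct tangent lines y − 0 = ±(x − 1) — this is a node (ordinary double point).
Classification: node.


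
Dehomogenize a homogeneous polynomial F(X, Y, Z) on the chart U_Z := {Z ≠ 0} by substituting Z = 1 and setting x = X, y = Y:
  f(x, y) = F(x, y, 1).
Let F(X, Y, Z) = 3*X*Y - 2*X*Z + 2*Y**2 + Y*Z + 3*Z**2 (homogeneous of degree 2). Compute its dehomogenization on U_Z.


f(x, y) = 3*x*y - 2*x + 2*y**2 + y + 3

On U_Z we set Z = 1. Each monomial c·X^i·Y^j·Z^k in F becomes c·x^i·y^j·1^k = c·x^i·y^j.
Substituting Z = 1: F(X, Y, 1) = 3*x*y - 2*x + 2*y**2 + y + 3.
Note: deg(f) ≤ deg(F) = 2; strict inequality happens when F is divisible by Z (lost terms).


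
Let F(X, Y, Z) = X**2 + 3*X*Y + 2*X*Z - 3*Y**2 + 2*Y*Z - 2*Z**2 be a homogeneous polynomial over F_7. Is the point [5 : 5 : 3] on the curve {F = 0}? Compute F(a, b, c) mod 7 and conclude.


F(5,5,3) ≡ 4 (mod 7); P is NOT on the curve.

Evaluate F(5, 5, 3) term-by-term (mod 7).
  X**2 ↦ 1·25·1·1 = 25
  3*X*Y ↦ 3·5·5·1 = 75
  2*X*Z ↦ 2·5·1·3 = 30
  -3*Y**2 ↦ -3·1·25·1 = -75
  2*Y*Z ↦ 2·1·5·3 = 30
  -2*Z**2 ↦ -2·1·1·9 = -18
Sum: F(5, 5, 3) = (25) + (75) + (30) + (-75) + (30) + (-18) = 67.
Reducing mod 7: 67 ≡ 4 (mod 7).
Since F(a, b, c) ≡ 4 ≠ 0 (mod 7), P does NOT lie on the curve.


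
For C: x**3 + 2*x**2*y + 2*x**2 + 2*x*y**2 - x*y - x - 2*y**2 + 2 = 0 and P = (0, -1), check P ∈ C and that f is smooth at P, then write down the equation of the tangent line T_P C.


Tangent line at P: 2*x + 4*y + 4 = 0.

Step 1: f(0, -1) = 0, so P lies on C.
Step 2: partial derivatives
  f_x(x, y) = 3*x**2 + 4*x*y + 4*x + 2*y**2 - y - 1, f_y(x, y) = 2*x**2 + 4*x*y - x - 4*y.
  f_x(P) = 2, f_y(P) = 4 (gradient nonzero, so P is smooth).
Step 3: tangent line at P: 2·(x − 0) + 4·(y − -1) = 0.
Expanding: 2*x + 4*y + 4 = 0.


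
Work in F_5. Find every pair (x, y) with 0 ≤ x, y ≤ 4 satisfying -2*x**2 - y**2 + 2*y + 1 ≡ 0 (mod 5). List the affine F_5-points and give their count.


Affine F_5-points: {(1, 1), (2, 3), (2, 4), (3, 3), (3, 4), (4, 1)}; count = 6.

For each of the 25 pairs (x, y) ∈ F_5², evaluate f(x, y) mod 5. Record the zeros.
  x = 0: [0↦1, 1↦2, 2↦1, 3↦3, 4↦3]  zeros at y ∈ ∅
  x = 1: [0↦4, 1↦0, 2↦4, 3↦1, 4↦1]  zeros at y ∈ {1}
  x = 2: [0↦3, 1↦4, 2↦3, 3↦0, 4↦0]  zeros at y ∈ {3, 4}
  x = 3: [0↦3, 1↦4, 2↦3, 3↦0, 4↦0]  zeros at y ∈ {3, 4}
  x = 4: [0↦4, 1↦0, 2↦4, 3↦1, 4↦1]  zeros at y ∈ {1}
Collecting zeros: affine points = {(1, 1), (2, 3), (2, 4), (3, 3), (3, 4), (4, 1)}.
Total count |C(F_5)_aff| = 6.


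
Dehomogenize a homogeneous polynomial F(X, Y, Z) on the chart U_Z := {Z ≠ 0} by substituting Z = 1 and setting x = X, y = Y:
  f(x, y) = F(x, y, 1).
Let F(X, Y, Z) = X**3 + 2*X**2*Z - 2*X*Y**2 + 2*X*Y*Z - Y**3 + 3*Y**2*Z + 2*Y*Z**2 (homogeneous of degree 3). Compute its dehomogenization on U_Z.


f(x, y) = x**3 + 2*x**2 - 2*x*y**2 + 2*x*y - y**3 + 3*y**2 + 2*y

On U_Z we set Z = 1. Each monomial c·X^i·Y^j·Z^k in F becomes c·x^i·y^j·1^k = c·x^i·y^j.
Substituting Z = 1: F(X, Y, 1) = x**3 + 2*x**2 - 2*x*y**2 + 2*x*y - y**3 + 3*y**2 + 2*y.
Note: deg(f) ≤ deg(F) = 3; strict inequality happens when F is divisible by Z (lost terms).


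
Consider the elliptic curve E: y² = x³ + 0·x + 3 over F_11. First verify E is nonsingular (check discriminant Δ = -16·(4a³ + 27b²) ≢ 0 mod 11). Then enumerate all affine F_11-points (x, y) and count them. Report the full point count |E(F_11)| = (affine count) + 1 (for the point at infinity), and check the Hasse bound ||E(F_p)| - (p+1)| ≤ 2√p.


Affine points = {(0, 5), (0, 6), (1, 2), (1, 9), (2, 0), (4, 1), (4, 10), (7, 4), (7, 7), (8, 3), (8, 8)}; affine count = 11; |E(F_11)| = 12.

Discriminant check: Δ ∝ 4a³ + 27b² = 4·0³ + 27·3² = 4·0 + 27·9 ≡ 1 (mod 11). Nonzero ⇒ E is nonsingular.
For each x ∈ F_11, compute rhs = x³ + 0·x + 3 mod 11, then count y ∈ F_11 with y² ≡ rhs.
  x = 0: rhs = 3, matching y values: 5, 6 (2 points).
  x = 1: rhs = 4, matching y values: 2, 9 (2 points).
  x = 2: rhs = 0, matching y values: 0 (1 points).
  x = 3: rhs = 8, matching y values: none (0 points).
  x = 4: rhs = 1, matching y values: 1, 10 (2 points).
  x = 5: rhs = 7, matching y values: none (0 points).
  x = 6: rhs = 10, matching y values: none (0 points).
  x = 7: rhs = 5, matching y values: 4, 7 (2 points).
  x = 8: rhs = 9, matching y values: 3, 8 (2 points).
  x = 9: rhs = 6, matching y values: none (0 points).
  x = 10: rhs = 2, matching y values: none (0 points).
Total affine count: 11.
Full point count |E(F_11)| = 11 + 1 = 12.
Hasse bound: |12 − (11+1)| = |0| = 0 ≤ 2√11 ≈ 6.6332 ✓.


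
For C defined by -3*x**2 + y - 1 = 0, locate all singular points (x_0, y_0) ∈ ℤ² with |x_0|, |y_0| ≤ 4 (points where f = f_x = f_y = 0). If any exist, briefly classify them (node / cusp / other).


No singular points in the scanned grid; C is smooth there.

Compute partial derivatives:
  f_x = -6*x.
  f_y = 1.
f_y = 1 is a nonzero constant, so f_y never vanishes: no point (x, y) can satisfy f = f_x = f_y = 0. In particular no (x, y) ∈ {−4, ..., 4}² is singular; the curve is smooth.


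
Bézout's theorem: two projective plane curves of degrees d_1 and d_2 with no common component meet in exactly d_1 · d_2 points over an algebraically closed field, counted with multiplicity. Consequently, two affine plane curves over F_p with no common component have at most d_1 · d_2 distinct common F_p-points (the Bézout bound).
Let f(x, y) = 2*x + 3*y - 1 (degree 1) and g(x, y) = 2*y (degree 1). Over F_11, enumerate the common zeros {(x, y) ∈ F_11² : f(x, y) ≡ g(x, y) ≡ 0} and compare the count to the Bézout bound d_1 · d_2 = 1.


Common zeros: {(6, 0)}; count = 1; Bézout bound = 1.

deg(f) = 1, deg(g) = 1, so Bézout bound = 1.
Scan x ∈ F_11. For each x, list the y ∈ F_11 with f(x, y) ≡ 0 and those with g(x, y) ≡ 0 (mod 11); the common zeros in that column are the intersection.
  x = 0: f ≡ 0 at y ∈ {4}; g ≡ 0 at y ∈ {0}; common: ∅.
  x = 1: f ≡ 0 at y ∈ {7}; g ≡ 0 at y ∈ {0}; common: ∅.
  x = 2: f ≡ 0 at y ∈ {10}; g ≡ 0 at y ∈ {0}; common: ∅.
  x = 3: f ≡ 0 at y ∈ {2}; g ≡ 0 at y ∈ {0}; common: ∅.
  x = 4: f ≡ 0 at y ∈ {5}; g ≡ 0 at y ∈ {0}; common: ∅.
  x = 5: f ≡ 0 at y ∈ {8}; g ≡ 0 at y ∈ {0}; common: ∅.
  x = 6: f ≡ 0 at y ∈ {0}; g ≡ 0 at y ∈ {0}; common: {0}.
  x = 7: f ≡ 0 at y ∈ {3}; g ≡ 0 at y ∈ {0}; common: ∅.
  x = 8: f ≡ 0 at y ∈ {6}; g ≡ 0 at y ∈ {0}; common: ∅.
  x = 9: f ≡ 0 at y ∈ {9}; g ≡ 0 at y ∈ {0}; common: ∅.
  x = 10: f ≡ 0 at y ∈ {1}; g ≡ 0 at y ∈ {0}; common: ∅.
Collecting: common zeros = {(6, 0)}, so the count is 1.
Comparison with the Bézout bound: 1 ≤ 1 = deg(f)·deg(g), as expected for curves with no common component (the bound is attained).


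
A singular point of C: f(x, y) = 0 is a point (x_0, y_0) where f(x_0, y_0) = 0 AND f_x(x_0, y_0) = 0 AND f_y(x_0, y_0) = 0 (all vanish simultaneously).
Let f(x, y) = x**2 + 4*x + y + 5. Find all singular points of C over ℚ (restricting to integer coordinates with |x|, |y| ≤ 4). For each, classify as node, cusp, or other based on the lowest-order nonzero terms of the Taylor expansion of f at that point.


No singular points in the scanned grid; C is smooth there.

Compute partial derivatives:
  f_x = 2*x + 4.
  f_y = 1.
f_y = 1 is a nonzero constant, so f_y never vanishes: no point (x, y) can satisfy f = f_x = f_y = 0. In particular no (x, y) ∈ {−4, ..., 4}² is singular; the curve is smooth.


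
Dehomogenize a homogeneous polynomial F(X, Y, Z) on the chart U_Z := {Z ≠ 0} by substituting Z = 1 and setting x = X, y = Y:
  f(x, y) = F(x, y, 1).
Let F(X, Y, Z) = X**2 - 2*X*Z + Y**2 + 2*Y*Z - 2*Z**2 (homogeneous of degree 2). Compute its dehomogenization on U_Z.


f(x, y) = x**2 - 2*x + y**2 + 2*y - 2

On U_Z we set Z = 1. Each monomial c·X^i·Y^j·Z^k in F becomes c·x^i·y^j·1^k = c·x^i·y^j.
Substituting Z = 1: F(X, Y, 1) = x**2 - 2*x + y**2 + 2*y - 2.
Note: deg(f) ≤ deg(F) = 2; strict inequality happens when F is divisible by Z (lost terms).


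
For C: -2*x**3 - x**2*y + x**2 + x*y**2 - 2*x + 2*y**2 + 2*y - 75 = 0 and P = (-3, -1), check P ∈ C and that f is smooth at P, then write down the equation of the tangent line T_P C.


Tangent line at P: -67*x - 5*y - 206 = 0.

Step 1: f(-3, -1) = 0, so P lies on C.
Step 2: partial derivatives
  f_x(x, y) = -6*x**2 - 2*x*y + 2*x + y**2 - 2, f_y(x, y) = -x**2 + 2*x*y + 4*y + 2.
  f_x(P) = -67, f_y(P) = -5 (gradient nonzero, so P is smooth).
Step 3: tangent line at P: -67·(x − -3) + -5·(y − -1) = 0.
Expanding: -67*x - 5*y - 206 = 0.


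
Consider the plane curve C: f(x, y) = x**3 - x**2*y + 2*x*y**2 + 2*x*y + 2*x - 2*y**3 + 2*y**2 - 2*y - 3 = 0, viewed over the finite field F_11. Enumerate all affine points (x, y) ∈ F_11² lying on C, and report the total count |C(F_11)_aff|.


Affine F_11-points: {(0, 7), (1, 0), (2, 1), (3, 3), (3, 9), (5, 0), (7, 5), (8, 8), (9, 7), (10, 4)}; count = 10.

For each of the 121 pairs (x, y) ∈ F_11², evaluate f(x, y) mod 11. Record the zeros.
  x = 0: [0↦8, 1↦6, 2↦7, 3↦10, 4↦3, 5↦7, 6↦10, 7↦0, 8↦9, 9↦3, 10↦3]  zeros at y ∈ {7}
  x = 1: [0↦0, 1↦1, 2↦9, 3↦1, 4↦9, 5↦10, 6↦3, 7↦9, 8↦5, 9↦1, 10↦7]  zeros at y ∈ {0}
  x = 2: [0↦9, 1↦0, 2↦2, 3↦3, 4↦2, 5↦9, 6↦1, 7↦10, 8↦2, 9↦9, 10↦8]  zeros at y ∈ {1}
  x = 3: [0↦8, 1↦9, 2↦3, 3↦0, 4↦10, 5↦10, 6↦10, 7↦9, 8↦6, 9↦0, 10↦1]  zeros at y ∈ {3, 9}
  x = 4: [0↦3, 1↦1, 2↦7, 3↦9, 4↦6, 5↦8, 6↦3, 7↦1, 8↦1, 9↦2, 10↦3]  zeros at y ∈ ∅
  x = 5: [0↦0, 1↦4, 2↦9, 3↦3, 4↦7, 5↦9, 6↦8, 7↦3, 8↦4, 9↦10, 10↦9]  zeros at y ∈ {0}
  x = 6: [0↦5, 1↦2, 2↦4, 3↦10, 4↦8, 5↦8, 6↦9, 7↦10, 8↦10, 9↦8, 10↦3]  zeros at y ∈ ∅
  x = 7: [0↦2, 1↦1, 2↦9, 3↦3, 4↦4, 5↦0, 6↦1, 7↦6, 8↦3, 9↦2, 10↦2]  zeros at y ∈ {5}
  x = 8: [0↦8, 1↦7, 2↦8, 3↦10, 4↦1, 5↦2, 6↦1, 7↦8, 8↦0, 9↦9, 10↦1]  zeros at y ∈ {8}
  x = 9: [0↦7, 1↦4, 2↦7, 3↦4, 4↦5, 5↦9, 6↦4, 7↦0, 8↦7, 9↦2, 10↦6]  zeros at y ∈ {7}
  x = 10: [0↦5, 1↦9, 2↦1, 3↦2, 4↦0, 5↦5, 6↦5, 7↦10, 8↦8, 9↦9, 10↦1]  zeros at y ∈ {4}
Collecting zeros: affine points = {(0, 7), (1, 0), (2, 1), (3, 3), (3, 9), (5, 0), (7, 5), (8, 8), (9, 7), (10, 4)}.
Total count |C(F_11)_aff| = 10.


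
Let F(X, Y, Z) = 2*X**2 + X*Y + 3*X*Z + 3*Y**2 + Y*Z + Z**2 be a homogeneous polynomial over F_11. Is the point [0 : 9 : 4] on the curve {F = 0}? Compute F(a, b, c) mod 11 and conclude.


F(0,9,4) ≡ 9 (mod 11); P is NOT on the curve.

Evaluate F(0, 9, 4) term-by-term (mod 11).
  2*X**2 ↦ 2·0·1·1 = 0
  X*Y ↦ 1·0·9·1 = 0
  3*X*Z ↦ 3·0·1·4 = 0
  3*Y**2 ↦ 3·1·81·1 = 243
  Y*Z ↦ 1·1·9·4 = 36
  Z**2 ↦ 1·1·1·16 = 16
Sum: F(0, 9, 4) = (0) + (0) + (0) + (243) + (36) + (16) = 295.
Reducing mod 11: 295 ≡ 9 (mod 11).
Since F(a, b, c) ≡ 9 ≠ 0 (mod 11), P does NOT lie on the curve.


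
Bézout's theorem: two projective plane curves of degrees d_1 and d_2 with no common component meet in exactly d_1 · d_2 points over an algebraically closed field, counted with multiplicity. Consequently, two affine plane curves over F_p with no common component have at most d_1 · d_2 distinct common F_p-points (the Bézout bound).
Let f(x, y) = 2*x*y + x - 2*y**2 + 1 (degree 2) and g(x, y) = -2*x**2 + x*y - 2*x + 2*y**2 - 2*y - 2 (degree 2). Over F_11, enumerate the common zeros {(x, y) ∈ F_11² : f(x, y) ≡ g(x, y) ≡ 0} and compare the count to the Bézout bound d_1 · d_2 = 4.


Common zeros: {(1, 4)}; count = 1; Bézout bound = 4.

deg(f) = 2, deg(g) = 2, so Bézout bound = 4.
Scan x ∈ F_11. For each x, list the y ∈ F_11 with f(x, y) ≡ 0 and those with g(x, y) ≡ 0 (mod 11); the common zeros in that column are the intersection.
  x = 0: f ≡ 0 at y ∈ ∅; g ≡ 0 at y ∈ {4, 8}; common: ∅.
  x = 1: f ≡ 0 at y ∈ {4, 8}; g ≡ 0 at y ∈ {2, 4}; common: {4}.
  x = 2: f ≡ 0 at y ∈ ∅; g ≡ 0 at y ∈ ∅; common: ∅.
  x = 3: f ≡ 0 at y ∈ ∅; g ≡ 0 at y ∈ {8}; common: ∅.
  x = 4: f ≡ 0 at y ∈ {1, 3}; g ≡ 0 at y ∈ ∅; common: ∅.
  x = 5: f ≡ 0 at y ∈ {7, 9}; g ≡ 0 at y ∈ ∅; common: ∅.
  x = 6: f ≡ 0 at y ∈ ∅; g ≡ 0 at y ∈ {10}; common: ∅.
  x = 7: f ≡ 0 at y ∈ ∅; g ≡ 0 at y ∈ ∅; common: ∅.
  x = 8: f ≡ 0 at y ∈ {2, 6}; g ≡ 0 at y ∈ {3, 5}; common: ∅.
  x = 9: f ≡ 0 at y ∈ ∅; g ≡ 0 at y ∈ {3, 10}; common: ∅.
  x = 10: f ≡ 0 at y ∈ {0, 10}; g ≡ 0 at y ∈ {2, 5}; common: ∅.
Collecting: common zeros = {(1, 4)}, so the count is 1.
Comparison with the Bézout bound: 1 ≤ 4 = deg(f)·deg(g), as expected for curves with no common component (the affine F_11-count falls short of the bound because intersections may lie at infinity, over extension fields, or carry multiplicity).


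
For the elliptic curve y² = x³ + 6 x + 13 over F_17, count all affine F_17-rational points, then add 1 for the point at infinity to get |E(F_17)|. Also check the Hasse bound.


Affine points = {(0, 8), (0, 9), (2, 4), (2, 13), (4, 4), (4, 13), (5, 7), (5, 10), (10, 6), (10, 11), (11, 4), (11, 13), (14, 6), (14, 11)}; affine count = 14; |E(F_17)| = 15.

Discriminant check: Δ ∝ 4a³ + 27b² = 4·6³ + 27·13² = 4·216 + 27·169 ≡ 4 (mod 17). Nonzero ⇒ E is nonsingular.
For each x ∈ F_17, compute rhs = x³ + 6·x + 13 mod 17, then count y ∈ F_17 with y² ≡ rhs.
  x = 0: rhs = 13, matching y values: 8, 9 (2 points).
  x = 1: rhs = 3, matching y values: none (0 points).
  x = 2: rhs = 16, matching y values: 4, 13 (2 points).
  x = 3: rhs = 7, matching y values: none (0 points).
  x = 4: rhs = 16, matching y values: 4, 13 (2 points).
  x = 5: rhs = 15, matching y values: 7, 10 (2 points).
  x = 6: rhs = 10, matching y values: none (0 points).
  x = 7: rhs = 7, matching y values: none (0 points).
  x = 8: rhs = 12, matching y values: none (0 points).
  x = 9: rhs = 14, matching y values: none (0 points).
  x = 10: rhs = 2, matching y values: 6, 11 (2 points).
  x = 11: rhs = 16, matching y values: 4, 13 (2 points).
  x = 12: rhs = 11, matching y values: none (0 points).
  x = 13: rhs = 10, matching y values: none (0 points).
  x = 14: rhs = 2, matching y values: 6, 11 (2 points).
  x = 15: rhs = 10, matching y values: none (0 points).
  x = 16: rhs = 6, matching y values: none (0 points).
Total affine count: 14.
Full point count |E(F_17)| = 14 + 1 = 15.
Hasse bound: |15 − (17+1)| = |-3| = 3 ≤ 2√17 ≈ 8.2462 ✓.


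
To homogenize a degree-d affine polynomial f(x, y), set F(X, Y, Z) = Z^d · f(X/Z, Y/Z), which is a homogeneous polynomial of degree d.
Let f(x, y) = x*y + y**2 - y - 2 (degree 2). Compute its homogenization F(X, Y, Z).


F(X, Y, Z) = X*Y + Y**2 - Y*Z - 2*Z**2

deg(f) = 2.
Substitute x = X/Z, y = Y/Z into f, then multiply by Z^2.
  monomial 1·x^1·y^1 ↦ 1·X^1·Y^1·Z^0.
  monomial 1·x^0·y^2 ↦ 1·X^0·Y^2·Z^0.
  monomial -1·x^0·y^1 ↦ -1·X^0·Y^1·Z^1.
  monomial -2·x^0·y^0 ↦ -2·X^0·Y^0·Z^2.
Collecting: F(X, Y, Z) = X*Y + Y**2 - Y*Z - 2*Z**2.


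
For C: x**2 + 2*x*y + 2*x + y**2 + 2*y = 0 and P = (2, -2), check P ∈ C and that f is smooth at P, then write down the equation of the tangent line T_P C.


Tangent line at P: 2*x + 2*y = 0.

Step 1: f(2, -2) = 0, so P lies on C.
Step 2: partial derivatives
  f_x(x, y) = 2*x + 2*y + 2, f_y(x, y) = 2*x + 2*y + 2.
  f_x(P) = 2, f_y(P) = 2 (gradient nonzero, so P is smooth).
Step 3: tangent line at P: 2·(x − 2) + 2·(y − -2) = 0.
Expanding: 2*x + 2*y = 0.


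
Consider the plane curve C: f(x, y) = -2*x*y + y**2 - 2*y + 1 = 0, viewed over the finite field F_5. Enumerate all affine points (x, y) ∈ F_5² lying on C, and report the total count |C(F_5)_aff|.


Affine F_5-points: {(0, 1), (3, 4), (4, 2), (4, 3)}; count = 4.

For each of the 25 pairs (x, y) ∈ F_5², evaluate f(x, y) mod 5. Record the zeros.
  x = 0: [0↦1, 1↦0, 2↦1, 3↦4, 4↦4]  zeros at y ∈ {1}
  x = 1: [0↦1, 1↦3, 2↦2, 3↦3, 4↦1]  zeros at y ∈ ∅
  x = 2: [0↦1, 1↦1, 2↦3, 3↦2, 4↦3]  zeros at y ∈ ∅
  x = 3: [0↦1, 1↦4, 2↦4, 3↦1, 4↦0]  zeros at y ∈ {4}
  x = 4: [0↦1, 1↦2, 2↦0, 3↦0, 4↦2]  zeros at y ∈ {2, 3}
Collecting zeros: affine points = {(0, 1), (3, 4), (4, 2), (4, 3)}.
Total count |C(F_5)_aff| = 4.


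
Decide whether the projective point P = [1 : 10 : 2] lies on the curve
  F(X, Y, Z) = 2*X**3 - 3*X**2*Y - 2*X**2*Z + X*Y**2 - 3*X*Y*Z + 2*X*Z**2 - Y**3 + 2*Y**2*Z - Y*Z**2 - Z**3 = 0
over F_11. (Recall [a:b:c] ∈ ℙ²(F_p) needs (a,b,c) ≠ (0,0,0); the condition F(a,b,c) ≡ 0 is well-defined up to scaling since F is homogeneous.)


F(1,10,2) ≡ 6 (mod 11); P is NOT on the curve.

Evaluate F(1, 10, 2) term-by-term (mod 11).
  2*X**3 ↦ 2·1·1·1 = 2
  -3*X**2*Y ↦ -3·1·10·1 = -30
  -2*X**2*Z ↦ -2·1·1·2 = -4
  X*Y**2 ↦ 1·1·100·1 = 100
  -3*X*Y*Z ↦ -3·1·10·2 = -60
  2*X*Z**2 ↦ 2·1·1·4 = 8
  -Y**3 ↦ -1·1·1000·1 = -1000
  2*Y**2*Z ↦ 2·1·100·2 = 400
  -Y*Z**2 ↦ -1·1·10·4 = -40
  -Z**3 ↦ -1·1·1·8 = -8
Sum: F(1, 10, 2) = (2) + (-30) + (-4) + (100) + (-60) + (8) + (-1000) + (400) + (-40) + (-8) = -632.
Reducing mod 11: -632 ≡ 6 (mod 11).
Since F(a, b, c) ≡ 6 ≠ 0 (mod 11), P does NOT lie on the curve.


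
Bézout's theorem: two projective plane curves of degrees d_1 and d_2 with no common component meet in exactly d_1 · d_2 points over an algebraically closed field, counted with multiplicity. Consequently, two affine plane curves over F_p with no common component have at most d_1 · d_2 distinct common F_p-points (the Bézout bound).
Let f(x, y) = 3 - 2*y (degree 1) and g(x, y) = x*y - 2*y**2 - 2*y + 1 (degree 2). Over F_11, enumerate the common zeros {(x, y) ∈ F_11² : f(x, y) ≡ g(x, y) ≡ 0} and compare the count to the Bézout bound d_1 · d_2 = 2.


Common zeros: {(8, 7)}; count = 1; Bézout bound = 2.

deg(f) = 1, deg(g) = 2, so Bézout bound = 2.
Scan x ∈ F_11. For each x, list the y ∈ F_11 with f(x, y) ≡ 0 and those with g(x, y) ≡ 0 (mod 11); the common zeros in that column are the intersection.
  x = 0: f ≡ 0 at y ∈ {7}; g ≡ 0 at y ∈ {2, 8}; common: ∅.
  x = 1: f ≡ 0 at y ∈ {7}; g ≡ 0 at y ∈ {6, 10}; common: ∅.
  x = 2: f ≡ 0 at y ∈ {7}; g ≡ 0 at y ∈ ∅; common: ∅.
  x = 3: f ≡ 0 at y ∈ {7}; g ≡ 0 at y ∈ {1, 5}; common: ∅.
  x = 4: f ≡ 0 at y ∈ {7}; g ≡ 0 at y ∈ {3, 9}; common: ∅.
  x = 5: f ≡ 0 at y ∈ {7}; g ≡ 0 at y ∈ ∅; common: ∅.
  x = 6: f ≡ 0 at y ∈ {7}; g ≡ 0 at y ∈ ∅; common: ∅.
  x = 7: f ≡ 0 at y ∈ {7}; g ≡ 0 at y ∈ {4}; common: ∅.
  x = 8: f ≡ 0 at y ∈ {7}; g ≡ 0 at y ∈ {7}; common: {7}.
  x = 9: f ≡ 0 at y ∈ {7}; g ≡ 0 at y ∈ ∅; common: ∅.
  x = 10: f ≡ 0 at y ∈ {7}; g ≡ 0 at y ∈ ∅; common: ∅.
Collecting: common zeros = {(8, 7)}, so the count is 1.
Comparison with the Bézout bound: 1 ≤ 2 = deg(f)·deg(g), as expected for curves with no common component (the affine F_11-count falls short of the bound because intersections may lie at infinity, over extension fields, or carry multiplicity).


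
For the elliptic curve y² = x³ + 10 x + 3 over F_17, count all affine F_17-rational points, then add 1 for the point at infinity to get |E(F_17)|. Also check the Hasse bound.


Affine points = {(3, 3), (3, 14), (5, 5), (5, 12), (7, 5), (7, 12), (8, 0), (10, 7), (10, 10), (11, 4), (11, 13), (12, 7), (12, 10), (13, 1), (13, 16), (15, 3), (15, 14), (16, 3), (16, 14)}; affine count = 19; |E(F_17)| = 20.

Discriminant check: Δ ∝ 4a³ + 27b² = 4·10³ + 27·3² = 4·1000 + 27·9 ≡ 10 (mod 17). Nonzero ⇒ E is nonsingular.
For each x ∈ F_17, compute rhs = x³ + 10·x + 3 mod 17, then count y ∈ F_17 with y² ≡ rhs.
  x = 0: rhs = 3, matching y values: none (0 points).
  x = 1: rhs = 14, matching y values: none (0 points).
  x = 2: rhs = 14, matching y values: none (0 points).
  x = 3: rhs = 9, matching y values: 3, 14 (2 points).
  x = 4: rhs = 5, matching y values: none (0 points).
  x = 5: rhs = 8, matching y values: 5, 12 (2 points).
  x = 6: rhs = 7, matching y values: none (0 points).
  x = 7: rhs = 8, matching y values: 5, 12 (2 points).
  x = 8: rhs = 0, matching y values: 0 (1 points).
  x = 9: rhs = 6, matching y values: none (0 points).
  x = 10: rhs = 15, matching y values: 7, 10 (2 points).
  x = 11: rhs = 16, matching y values: 4, 13 (2 points).
  x = 12: rhs = 15, matching y values: 7, 10 (2 points).
  x = 13: rhs = 1, matching y values: 1, 16 (2 points).
  x = 14: rhs = 14, matching y values: none (0 points).
  x = 15: rhs = 9, matching y values: 3, 14 (2 points).
  x = 16: rhs = 9, matching y values: 3, 14 (2 points).
Total affine count: 19.
Full point count |E(F_17)| = 19 + 1 = 20.
Hasse bound: |20 − (17+1)| = |2| = 2 ≤ 2√17 ≈ 8.2462 ✓.


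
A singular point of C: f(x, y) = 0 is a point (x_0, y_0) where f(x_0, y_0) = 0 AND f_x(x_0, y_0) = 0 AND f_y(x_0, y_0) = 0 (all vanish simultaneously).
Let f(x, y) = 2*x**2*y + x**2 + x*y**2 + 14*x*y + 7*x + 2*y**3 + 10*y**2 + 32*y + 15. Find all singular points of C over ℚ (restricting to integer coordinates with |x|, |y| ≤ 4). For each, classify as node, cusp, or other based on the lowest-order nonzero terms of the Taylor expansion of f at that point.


Singular points: {(-3, -1)}; classification: node.

Compute partial derivatives:
  f_x = 4*x*y + 2*x + y**2 + 14*y + 7.
  f_y = 2*x**2 + 2*x*y + 14*x + 6*y**2 + 20*y + 32.
Scan x_0 ∈ {−4, ..., 4}. For each x_0, f_y(x_0, y) is a polynomial in y; find its integer roots y ∈ {−4, ..., 4}, then test f_x and f at those candidates.
  x = -4: f_y(-4, y) = 6*y**2 + 12*y + 8; no integer root y with |y| ≤ 4.
  x = -3: f_y(-3, y) = 6*y**2 + 14*y + 8; vanishes at y ∈ {-1}. (-3, -1): f_x = 0, f = 0 — SINGULAR.
  x = -2: f_y(-2, y) = 6*y**2 + 16*y + 12; no integer root y with |y| ≤ 4.
  x = -1: f_y(-1, y) = 6*y**2 + 18*y + 20; no integer root y with |y| ≤ 4.
  x = 0: f_y(0, y) = 6*y**2 + 20*y + 32; no integer root y with |y| ≤ 4.
  x = 1: f_y(1, y) = 6*y**2 + 22*y + 48; no integer root y with |y| ≤ 4.
  x = 2: f_y(2, y) = 6*y**2 + 24*y + 68; no integer root y with |y| ≤ 4.
  x = 3: f_y(3, y) = 6*y**2 + 26*y + 92; no integer root y with |y| ≤ 4.
  x = 4: f_y(4, y) = 6*y**2 + 28*y + 120; no integer root y with |y| ≤ 4.
Only singular point on the grid: (-3, -1).
Classify: substitute x = -3 + u, y = -1 + v and expand: f = 2*u**2*v - u**2 + u*v**2 + 2*v**3 + v**2.
No constant or linear terms (consistent with a singular point). Quadratic part: -u**2 + v**2. Cubic part: 2*u**2*v + u*v**2 + 2*v**3.
The quadratic part v**2 - u**2 = (v − u)(v + u) splits into two distinct linear factors, so there are two distinct tangent lines y − -1 = ±(x − -3) — this is a node (ordinary double point).
Classification: node.


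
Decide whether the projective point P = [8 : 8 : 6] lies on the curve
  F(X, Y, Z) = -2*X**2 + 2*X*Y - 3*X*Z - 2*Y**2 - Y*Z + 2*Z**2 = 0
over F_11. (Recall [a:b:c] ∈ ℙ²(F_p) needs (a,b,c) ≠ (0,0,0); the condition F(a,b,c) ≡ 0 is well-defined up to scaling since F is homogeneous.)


F(8,8,6) ≡ 5 (mod 11); P is NOT on the curve.

Evaluate F(8, 8, 6) term-by-term (mod 11).
  -2*X**2 ↦ -2·64·1·1 = -128
  2*X*Y ↦ 2·8·8·1 = 128
  -3*X*Z ↦ -3·8·1·6 = -144
  -2*Y**2 ↦ -2·1·64·1 = -128
  -Y*Z ↦ -1·1·8·6 = -48
  2*Z**2 ↦ 2·1·1·36 = 72
Sum: F(8, 8, 6) = (-128) + (128) + (-144) + (-128) + (-48) + (72) = -248.
Reducing mod 11: -248 ≡ 5 (mod 11).
Since F(a, b, c) ≡ 5 ≠ 0 (mod 11), P does NOT lie on the curve.


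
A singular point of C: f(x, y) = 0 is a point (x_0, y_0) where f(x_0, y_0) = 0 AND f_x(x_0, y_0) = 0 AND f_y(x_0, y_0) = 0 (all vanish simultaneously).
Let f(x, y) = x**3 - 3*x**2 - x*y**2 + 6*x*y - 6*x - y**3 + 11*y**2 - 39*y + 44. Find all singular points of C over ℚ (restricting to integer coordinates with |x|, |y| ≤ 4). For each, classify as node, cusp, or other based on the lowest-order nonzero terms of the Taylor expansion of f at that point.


Singular points: {(1, 3)}; classification: cusp.

Compute partial derivatives:
  f_x = 3*x**2 - 6*x - y**2 + 6*y - 6.
  f_y = -2*x*y + 6*x - 3*y**2 + 22*y - 39.
Scan x_0 ∈ {−4, ..., 4}. For each x_0, f_y(x_0, y) is a polynomial in y; find its integer roots y ∈ {−4, ..., 4}, then test f_x and f at those candidates.
  x = -4: f_y(-4, y) = -3*y**2 + 30*y - 63; vanishes at y ∈ {3}. (-4, 3): f_x = 75 ≠ 0.
  x = -3: f_y(-3, y) = -3*y**2 + 28*y - 57; vanishes at y ∈ {3}. (-3, 3): f_x = 48 ≠ 0.
  x = -2: f_y(-2, y) = -3*y**2 + 26*y - 51; vanishes at y ∈ {3}. (-2, 3): f_x = 27 ≠ 0.
  x = -1: f_y(-1, y) = -3*y**2 + 24*y - 45; vanishes at y ∈ {3}. (-1, 3): f_x = 12 ≠ 0.
  x = 0: f_y(0, y) = -3*y**2 + 22*y - 39; vanishes at y ∈ {3}. (0, 3): f_x = 3 ≠ 0.
  x = 1: f_y(1, y) = -3*y**2 + 20*y - 33; vanishes at y ∈ {3}. (1, 3): f_x = 0, f = 0 — SINGULAR.
  x = 2: f_y(2, y) = -3*y**2 + 18*y - 27; vanishes at y ∈ {3}. (2, 3): f_x = 3 ≠ 0.
  x = 3: f_y(3, y) = -3*y**2 + 16*y - 21; vanishes at y ∈ {3}. (3, 3): f_x = 12 ≠ 0.
  x = 4: f_y(4, y) = -3*y**2 + 14*y - 15; vanishes at y ∈ {3}. (4, 3): f_x = 27 ≠ 0.
Only singular point on the grid: (1, 3).
Classify: substitute x = 1 + u, y = 3 + v and expand: f = u**3 - u*v**2 - v**3 + v**2.
No constant or linear terms (consistent with a singular point). Quadratic part: v**2. Cubic part: u**3 - u*v**2 - v**3.
The quadratic part v**2 is a perfect square, so there is a single (double) tangent line v = 0, i.e. y = 3. Restricting the cubic part to that line (v = 0) leaves u**3 ≠ 0, so f is not divisible by v and the branch is v² ≈ -u**3 to lowest order — this is a cusp.
Classification: cusp.


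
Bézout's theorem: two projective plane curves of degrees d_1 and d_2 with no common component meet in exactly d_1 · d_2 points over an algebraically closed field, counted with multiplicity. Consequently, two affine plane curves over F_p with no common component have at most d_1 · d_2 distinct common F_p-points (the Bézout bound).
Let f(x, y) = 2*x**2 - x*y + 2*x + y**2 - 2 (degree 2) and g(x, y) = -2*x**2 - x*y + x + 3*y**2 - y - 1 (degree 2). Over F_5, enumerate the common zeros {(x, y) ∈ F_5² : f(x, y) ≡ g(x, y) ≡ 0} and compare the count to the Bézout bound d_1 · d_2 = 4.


Common zeros: ∅; count = 0; Bézout bound = 4.

deg(f) = 2, deg(g) = 2, so Bézout bound = 4.
Scan x ∈ F_5. For each x, list the y ∈ F_5 with f(x, y) ≡ 0 and those with g(x, y) ≡ 0 (mod 5); the common zeros in that column are the intersection.
  x = 0: f ≡ 0 at y ∈ ∅; g ≡ 0 at y ∈ ∅; common: ∅.
  x = 1: f ≡ 0 at y ∈ ∅; g ≡ 0 at y ∈ ∅; common: ∅.
  x = 2: f ≡ 0 at y ∈ {0, 2}; g ≡ 0 at y ∈ ∅; common: ∅.
  x = 3: f ≡ 0 at y ∈ {1, 2}; g ≡ 0 at y ∈ ∅; common: ∅.
  x = 4: f ≡ 0 at y ∈ {1, 3}; g ≡ 0 at y ∈ ∅; common: ∅.
Collecting: common zeros = ∅, so the count is 0.
Comparison with the Bézout bound: 0 ≤ 4 = deg(f)·deg(g), as expected for curves with no common component (the affine F_5-count falls short of the bound because intersections may lie at infinity, over extension fields, or carry multiplicity).


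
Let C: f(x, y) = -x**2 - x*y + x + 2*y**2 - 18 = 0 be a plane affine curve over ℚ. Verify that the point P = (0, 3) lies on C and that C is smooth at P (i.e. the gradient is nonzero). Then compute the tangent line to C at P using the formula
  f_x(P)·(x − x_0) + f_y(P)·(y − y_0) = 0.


Tangent line at P: -2*x + 12*y - 36 = 0.

Step 1: f(0, 3) = 0, so P lies on C.
Step 2: partial derivatives
  f_x(x, y) = -2*x - y + 1, f_y(x, y) = -x + 4*y.
  f_x(P) = -2, f_y(P) = 12 (gradient nonzero, so P is smooth).
Step 3: tangent line at P: -2·(x − 0) + 12·(y − 3) = 0.
Expanding: -2*x + 12*y - 36 = 0.


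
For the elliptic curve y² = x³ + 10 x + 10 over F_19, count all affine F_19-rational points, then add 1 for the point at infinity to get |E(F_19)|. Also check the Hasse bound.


Affine points = {(2, 0), (4, 0), (6, 1), (6, 18), (7, 9), (7, 10), (11, 8), (11, 11), (13, 0), (14, 5), (14, 14), (15, 1), (15, 18), (17, 1), (17, 18)}; affine count = 15; |E(F_19)| = 16.

Discriminant check: Δ ∝ 4a³ + 27b² = 4·10³ + 27·10² = 4·1000 + 27·100 ≡ 12 (mod 19). Nonzero ⇒ E is nonsingular.
For each x ∈ F_19, compute rhs = x³ + 10·x + 10 mod 19, then count y ∈ F_19 with y² ≡ rhs.
  x = 0: rhs = 10, matching y values: none (0 points).
  x = 1: rhs = 2, matching y values: none (0 points).
  x = 2: rhs = 0, matching y values: 0 (1 points).
  x = 3: rhs = 10, matching y values: none (0 points).
  x = 4: rhs = 0, matching y values: 0 (1 points).
  x = 5: rhs = 14, matching y values: none (0 points).
  x = 6: rhs = 1, matching y values: 1, 18 (2 points).
  x = 7: rhs = 5, matching y values: 9, 10 (2 points).
  x = 8: rhs = 13, matching y values: none (0 points).
  x = 9: rhs = 12, matching y values: none (0 points).
  x = 10: rhs = 8, matching y values: none (0 points).
  x = 11: rhs = 7, matching y values: 8, 11 (2 points).
  x = 12: rhs = 15, matching y values: none (0 points).
  x = 13: rhs = 0, matching y values: 0 (1 points).
  x = 14: rhs = 6, matching y values: 5, 14 (2 points).
  x = 15: rhs = 1, matching y values: 1, 18 (2 points).
  x = 16: rhs = 10, matching y values: none (0 points).
  x = 17: rhs = 1, matching y values: 1, 18 (2 points).
  x = 18: rhs = 18, matching y values: none (0 points).
Total affine count: 15.
Full point count |E(F_19)| = 15 + 1 = 16.
Hasse bound: |16 − (19+1)| = |-4| = 4 ≤ 2√19 ≈ 8.7178 ✓.


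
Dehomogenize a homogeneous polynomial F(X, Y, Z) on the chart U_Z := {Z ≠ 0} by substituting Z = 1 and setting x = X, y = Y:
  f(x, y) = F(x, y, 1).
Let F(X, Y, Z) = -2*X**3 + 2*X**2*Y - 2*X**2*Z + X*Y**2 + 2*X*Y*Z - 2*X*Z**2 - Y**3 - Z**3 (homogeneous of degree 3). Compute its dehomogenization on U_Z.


f(x, y) = -2*x**3 + 2*x**2*y - 2*x**2 + x*y**2 + 2*x*y - 2*x - y**3 - 1

On U_Z we set Z = 1. Each monomial c·X^i·Y^j·Z^k in F becomes c·x^i·y^j·1^k = c·x^i·y^j.
Substituting Z = 1: F(X, Y, 1) = -2*x**3 + 2*x**2*y - 2*x**2 + x*y**2 + 2*x*y - 2*x - y**3 - 1.
Note: deg(f) ≤ deg(F) = 3; strict inequality happens when F is divisible by Z (lost terms).


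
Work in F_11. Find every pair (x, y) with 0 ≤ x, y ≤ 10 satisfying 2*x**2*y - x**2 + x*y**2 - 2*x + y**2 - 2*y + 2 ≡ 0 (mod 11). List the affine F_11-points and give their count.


Affine F_11-points: {(2, 4), (2, 5), (4, 0), (4, 5), (5, 0), (5, 3), (7, 4), (7, 6), (9, 3)}; count = 9.

For each of the 121 pairs (x, y) ∈ F_11², evaluate f(x, y) mod 11. Record the zeros.
  x = 0: [0↦2, 1↦1, 2↦2, 3↦5, 4↦10, 5↦6, 6↦4, 7↦4, 8↦6, 9↦10, 10↦5]  zeros at y ∈ ∅
  x = 1: [0↦10, 1↦1, 2↦7, 3↦6, 4↦9, 5↦5, 6↦5, 7↦9, 8↦6, 9↦7, 10↦1]  zeros at y ∈ ∅
  x = 2: [0↦5, 1↦3, 2↦7, 3↦6, 4↦0, 5↦0, 6↦6, 7↦7, 8↦3, 9↦5, 10↦2]  zeros at y ∈ {4, 5}
  x = 3: [0↦9, 1↦7, 2↦2, 3↦5, 4↦5, 5↦2, 6↦7, 7↦9, 8↦8, 9↦4, 10↦8]  zeros at y ∈ ∅
  x = 4: [0↦0, 1↦2, 2↦3, 3↦3, 4↦2, 5↦0, 6↦8, 7↦4, 8↦10, 9↦4, 10↦8]  zeros at y ∈ {0, 5}
  x = 5: [0↦0, 1↦10, 2↦10, 3↦0, 4↦2, 5↦5, 6↦9, 7↦3, 8↦9, 9↦5, 10↦2]  zeros at y ∈ {0, 3}
  x = 6: [0↦9, 1↦9, 2↦1, 3↦7, 4↦5, 5↦6, 6↦10, 7↦6, 8↦5, 9↦7, 10↦1]  zeros at y ∈ ∅
  x = 7: [0↦5, 1↦10, 2↦9, 3↦2, 4↦0, 5↦3, 6↦0, 7↦2, 8↦9, 9↦10, 10↦5]  zeros at y ∈ {4, 6}
  x = 8: [0↦10, 1↦2, 2↦1, 3↦7, 4↦9, 5↦7, 6↦1, 7↦2, 8↦10, 9↦3, 10↦3]  zeros at y ∈ ∅
  x = 9: [0↦2, 1↦7, 2↦10, 3↦0, 4↦10, 5↦7, 6↦2, 7↦6, 8↦8, 9↦8, 10↦6]  zeros at y ∈ {3}
  x = 10: [0↦3, 1↦3, 2↦3, 3↦3, 4↦3, 5↦3, 6↦3, 7↦3, 8↦3, 9↦3, 10↦3]  zeros at y ∈ ∅
Collecting zeros: affine points = {(2, 4), (2, 5), (4, 0), (4, 5), (5, 0), (5, 3), (7, 4), (7, 6), (9, 3)}.
Total count |C(F_11)_aff| = 9.


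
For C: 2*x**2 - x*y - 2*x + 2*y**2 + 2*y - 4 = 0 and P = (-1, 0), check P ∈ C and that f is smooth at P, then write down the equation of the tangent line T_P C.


Tangent line at P: -6*x + 3*y - 6 = 0.

Step 1: f(-1, 0) = 0, so P lies on C.
Step 2: partial derivatives
  f_x(x, y) = 4*x - y - 2, f_y(x, y) = -x + 4*y + 2.
  f_x(P) = -6, f_y(P) = 3 (gradient nonzero, so P is smooth).
Step 3: tangent line at P: -6·(x − -1) + 3·(y − 0) = 0.
Expanding: -6*x + 3*y - 6 = 0.


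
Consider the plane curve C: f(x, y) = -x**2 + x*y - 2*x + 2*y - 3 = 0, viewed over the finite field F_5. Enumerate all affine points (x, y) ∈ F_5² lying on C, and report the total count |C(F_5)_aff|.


Affine F_5-points: {(0, 4), (1, 2), (2, 4), (4, 2)}; count = 4.

For each of the 25 pairs (x, y) ∈ F_5², evaluate f(x, y) mod 5. Record the zeros.
  x = 0: [0↦2, 1↦4, 2↦1, 3↦3, 4↦0]  zeros at y ∈ {4}
  x = 1: [0↦4, 1↦2, 2↦0, 3↦3, 4↦1]  zeros at y ∈ {2}
  x = 2: [0↦4, 1↦3, 2↦2, 3↦1, 4↦0]  zeros at y ∈ {4}
  x = 3: [0↦2, 1↦2, 2↦2, 3↦2, 4↦2]  zeros at y ∈ ∅
  x = 4: [0↦3, 1↦4, 2↦0, 3↦1, 4↦2]  zeros at y ∈ {2}
Collecting zeros: affine points = {(0, 4), (1, 2), (2, 4), (4, 2)}.
Total count |C(F_5)_aff| = 4.


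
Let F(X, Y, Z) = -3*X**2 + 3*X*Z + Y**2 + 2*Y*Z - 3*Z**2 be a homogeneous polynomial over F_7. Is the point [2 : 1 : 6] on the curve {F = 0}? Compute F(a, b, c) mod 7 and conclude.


F(2,1,6) ≡ 6 (mod 7); P is NOT on the curve.

Evaluate F(2, 1, 6) term-by-term (mod 7).
  -3*X**2 ↦ -3·4·1·1 = -12
  3*X*Z ↦ 3·2·1·6 = 36
  Y**2 ↦ 1·1·1·1 = 1
  2*Y*Z ↦ 2·1·1·6 = 12
  -3*Z**2 ↦ -3·1·1·36 = -108
Sum: F(2, 1, 6) = (-12) + (36) + (1) + (12) + (-108) = -71.
Reducing mod 7: -71 ≡ 6 (mod 7).
Since F(a, b, c) ≡ 6 ≠ 0 (mod 7), P does NOT lie on the curve.


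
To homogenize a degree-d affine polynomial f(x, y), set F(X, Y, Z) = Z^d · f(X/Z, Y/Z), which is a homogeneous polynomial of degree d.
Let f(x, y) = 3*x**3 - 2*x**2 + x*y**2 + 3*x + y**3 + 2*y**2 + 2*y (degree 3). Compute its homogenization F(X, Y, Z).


F(X, Y, Z) = 3*X**3 - 2*X**2*Z + X*Y**2 + 3*X*Z**2 + Y**3 + 2*Y**2*Z + 2*Y*Z**2

deg(f) = 3.
Substitute x = X/Z, y = Y/Z into f, then multiply by Z^3.
  monomial 3·x^3·y^0 ↦ 3·X^3·Y^0·Z^0.
  monomial -2·x^2·y^0 ↦ -2·X^2·Y^0·Z^1.
  monomial 1·x^1·y^2 ↦ 1·X^1·Y^2·Z^0.
  monomial 3·x^1·y^0 ↦ 3·X^1·Y^0·Z^2.
  monomial 1·x^0·y^3 ↦ 1·X^0·Y^3·Z^0.
  monomial 2·x^0·y^2 ↦ 2·X^0·Y^2·Z^1.
  monomial 2·x^0·y^1 ↦ 2·X^0·Y^1·Z^2.
Collecting: F(X, Y, Z) = 3*X**3 - 2*X**2*Z + X*Y**2 + 3*X*Z**2 + Y**3 + 2*Y**2*Z + 2*Y*Z**2.


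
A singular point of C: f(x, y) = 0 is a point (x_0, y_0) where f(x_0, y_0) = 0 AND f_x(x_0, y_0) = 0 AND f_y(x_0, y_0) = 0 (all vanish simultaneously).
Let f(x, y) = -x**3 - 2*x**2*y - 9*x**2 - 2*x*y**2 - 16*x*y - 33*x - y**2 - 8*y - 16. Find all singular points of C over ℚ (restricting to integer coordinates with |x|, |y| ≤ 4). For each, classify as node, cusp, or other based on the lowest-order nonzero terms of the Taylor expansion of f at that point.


Singular points: {(-1, -3)}; classification: cusp.

Compute partial derivatives:
  f_x = -3*x**2 - 4*x*y - 18*x - 2*y**2 - 16*y - 33.
  f_y = -2*x**2 - 4*x*y - 16*x - 2*y - 8.
Scan x_0 ∈ {−4, ..., 4}. For each x_0, f_y(x_0, y) is a polynomial in y; find its integer roots y ∈ {−4, ..., 4}, then test f_x and f at those candidates.
  x = -4: f_y(-4, y) = 14*y + 24; no integer root y with |y| ≤ 4.
  x = -3: f_y(-3, y) = 10*y + 22; no integer root y with |y| ≤ 4.
  x = -2: f_y(-2, y) = 6*y + 16; no integer root y with |y| ≤ 4.
  x = -1: f_y(-1, y) = 2*y + 6; vanishes at y ∈ {-3}. (-1, -3): f_x = 0, f = 0 — SINGULAR.
  x = 0: f_y(0, y) = -2*y - 8; vanishes at y ∈ {-4}. (0, -4): f_x = -1 ≠ 0.
  x = 1: f_y(1, y) = -6*y - 26; no integer root y with |y| ≤ 4.
  x = 2: f_y(2, y) = -10*y - 48; no integer root y with |y| ≤ 4.
  x = 3: f_y(3, y) = -14*y - 74; no integer root y with |y| ≤ 4.
  x = 4: f_y(4, y) = -18*y - 104; no integer root y with |y| ≤ 4.
Only singular point on the grid: (-1, -3).
Classify: substitute x = -1 + u, y = -3 + v and expand: f = -u**3 - 2*u**2*v - 2*u*v**2 + v**2.
No constant or linear terms (consistent with a singular point). Quadratic part: v**2. Cubic part: -u**3 - 2*u**2*v - 2*u*v**2.
The quadratic part v**2 is a perfect square, so there is a single (double) tangent line v = 0, i.e. y = -3. Restricting the cubic part to that line (v = 0) leaves -u**3 ≠ 0, so f is not divisible by v and the branch is v² ≈ u**3 to lowest order — this is a cusp.
Classification: cusp.


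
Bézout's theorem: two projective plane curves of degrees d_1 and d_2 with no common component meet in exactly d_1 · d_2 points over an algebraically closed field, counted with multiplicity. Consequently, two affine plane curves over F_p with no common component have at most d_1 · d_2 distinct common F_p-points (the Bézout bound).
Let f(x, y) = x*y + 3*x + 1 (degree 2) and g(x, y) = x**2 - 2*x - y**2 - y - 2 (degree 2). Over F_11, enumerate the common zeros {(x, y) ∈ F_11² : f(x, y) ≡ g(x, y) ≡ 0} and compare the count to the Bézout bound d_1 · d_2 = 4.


Common zeros: {(7, 0), (8, 1)}; count = 2; Bézout bound = 4.

deg(f) = 2, deg(g) = 2, so Bézout bound = 4.
Scan x ∈ F_11. For each x, list the y ∈ F_11 with f(x, y) ≡ 0 and those with g(x, y) ≡ 0 (mod 11); the common zeros in that column are the intersection.
  x = 0: f ≡ 0 at y ∈ ∅; g ≡ 0 at y ∈ {4, 6}; common: ∅.
  x = 1: f ≡ 0 at y ∈ {7}; g ≡ 0 at y ∈ {5}; common: ∅.
  x = 2: f ≡ 0 at y ∈ {2}; g ≡ 0 at y ∈ {4, 6}; common: ∅.
  x = 3: f ≡ 0 at y ∈ {4}; g ≡ 0 at y ∈ {3, 7}; common: ∅.
  x = 4: f ≡ 0 at y ∈ {5}; g ≡ 0 at y ∈ {2, 8}; common: ∅.
  x = 5: f ≡ 0 at y ∈ {10}; g ≡ 0 at y ∈ {1, 9}; common: ∅.
  x = 6: f ≡ 0 at y ∈ {6}; g ≡ 0 at y ∈ {0, 10}; common: ∅.
  x = 7: f ≡ 0 at y ∈ {0}; g ≡ 0 at y ∈ {0, 10}; common: {0}.
  x = 8: f ≡ 0 at y ∈ {1}; g ≡ 0 at y ∈ {1, 9}; common: {1}.
  x = 9: f ≡ 0 at y ∈ {3}; g ≡ 0 at y ∈ {2, 8}; common: ∅.
  x = 10: f ≡ 0 at y ∈ {9}; g ≡ 0 at y ∈ {3, 7}; common: ∅.
Collecting: common zeros = {(7, 0), (8, 1)}, so the count is 2.
Comparison with the Bézout bound: 2 ≤ 4 = deg(f)·deg(g), as expected for curves with no common component (the affine F_11-count falls short of the bound because intersections may lie at infinity, over extension fields, or carry multiplicity).
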